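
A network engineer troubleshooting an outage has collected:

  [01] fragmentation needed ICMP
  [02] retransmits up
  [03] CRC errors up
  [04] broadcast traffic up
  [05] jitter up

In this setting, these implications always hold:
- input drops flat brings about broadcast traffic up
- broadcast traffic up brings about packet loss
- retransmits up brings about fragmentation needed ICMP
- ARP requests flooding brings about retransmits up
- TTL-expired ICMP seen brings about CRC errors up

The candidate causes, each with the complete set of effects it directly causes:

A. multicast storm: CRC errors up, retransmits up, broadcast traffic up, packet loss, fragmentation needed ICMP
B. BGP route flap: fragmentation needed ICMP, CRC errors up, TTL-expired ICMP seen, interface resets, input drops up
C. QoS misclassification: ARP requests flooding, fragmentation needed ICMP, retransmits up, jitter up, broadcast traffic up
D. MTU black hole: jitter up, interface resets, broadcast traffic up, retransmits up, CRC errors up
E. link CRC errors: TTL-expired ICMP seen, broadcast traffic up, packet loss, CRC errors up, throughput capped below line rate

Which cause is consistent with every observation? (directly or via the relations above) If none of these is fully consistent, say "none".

Testing each hypothesis:
(A) multicast storm — does not account for jitter up
(B) BGP route flap — fragmentation needed ICMP ✓; retransmits up ✗; CRC errors up ✓; broadcast traffic up ✗; jitter up ✗
(C) QoS misclassification — does not account for CRC errors up
(D) MTU black hole — fragmentation needed ICMP ✓ (through retransmits up → fragmentation needed ICMP); retransmits up ✓; CRC errors up ✓; broadcast traffic up ✓; jitter up ✓
(E) link CRC errors — fragmentation needed ICMP ✗; retransmits up ✗; CRC errors up ✓; broadcast traffic up ✓; jitter up ✗
(D) alone accounts for all the evidence.

D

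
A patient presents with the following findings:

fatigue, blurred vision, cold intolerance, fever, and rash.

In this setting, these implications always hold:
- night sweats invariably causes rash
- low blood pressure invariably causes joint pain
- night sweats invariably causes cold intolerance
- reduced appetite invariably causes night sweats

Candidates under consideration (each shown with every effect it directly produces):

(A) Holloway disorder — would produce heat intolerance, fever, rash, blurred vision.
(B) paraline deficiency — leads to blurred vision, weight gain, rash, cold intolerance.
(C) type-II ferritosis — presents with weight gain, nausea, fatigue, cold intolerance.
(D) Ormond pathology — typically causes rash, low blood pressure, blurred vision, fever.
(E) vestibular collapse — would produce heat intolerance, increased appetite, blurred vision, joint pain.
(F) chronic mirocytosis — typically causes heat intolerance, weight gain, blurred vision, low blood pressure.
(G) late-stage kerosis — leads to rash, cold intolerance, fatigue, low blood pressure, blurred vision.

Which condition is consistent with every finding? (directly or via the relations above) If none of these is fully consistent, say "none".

none

Testing each hypothesis:
(A) Holloway disorder — fatigue miss; blurred vision match; cold intolerance miss; fever match; rash match
(B) paraline deficiency — fatigue miss; blurred vision match; cold intolerance match; fever miss; rash match
(C) type-II ferritosis — does not account for blurred vision, fever, rash
(D) Ormond pathology — does not account for fatigue, cold intolerance
(E) vestibular collapse — fails on fatigue, cold intolerance, fever, rash (predicts heat intolerance, not cold intolerance)
(F) chronic mirocytosis — fatigue miss; blurred vision match; cold intolerance miss; fever miss; rash miss
(G) late-stage kerosis — does not account for fever
No candidate is consistent with all observations.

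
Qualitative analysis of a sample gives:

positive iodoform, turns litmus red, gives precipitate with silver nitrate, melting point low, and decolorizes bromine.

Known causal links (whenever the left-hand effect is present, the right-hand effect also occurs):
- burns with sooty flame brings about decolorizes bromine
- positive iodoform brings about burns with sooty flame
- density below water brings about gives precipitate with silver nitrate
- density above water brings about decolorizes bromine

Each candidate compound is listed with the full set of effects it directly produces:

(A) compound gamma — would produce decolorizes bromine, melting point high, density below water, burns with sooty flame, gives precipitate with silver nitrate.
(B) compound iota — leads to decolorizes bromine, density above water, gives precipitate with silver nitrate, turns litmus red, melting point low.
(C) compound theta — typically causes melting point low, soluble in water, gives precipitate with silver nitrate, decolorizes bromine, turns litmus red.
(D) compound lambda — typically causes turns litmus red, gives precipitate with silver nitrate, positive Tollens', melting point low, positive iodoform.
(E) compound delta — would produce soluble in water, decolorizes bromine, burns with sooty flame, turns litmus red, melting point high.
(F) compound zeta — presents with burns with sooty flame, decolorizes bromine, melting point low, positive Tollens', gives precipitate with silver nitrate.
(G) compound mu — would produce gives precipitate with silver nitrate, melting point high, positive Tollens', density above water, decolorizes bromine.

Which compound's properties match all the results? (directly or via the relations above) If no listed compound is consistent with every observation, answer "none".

Checking each candidate against the observations:
(A) compound gamma — fails on positive iodoform, turns litmus red, melting point low (predicts melting point high, not melting point low)
(B) compound iota — does not account for positive iodoform
(C) compound theta — does not account for positive iodoform
(D) compound lambda — accounts for every observation (decolorizes bromine via positive iodoform → burns with sooty flame → decolorizes bromine)
(E) compound delta — fails on positive iodoform, gives precipitate with silver nitrate, melting point low (predicts melting point high, not melting point low)
(F) compound zeta — does not account for positive iodoform, turns litmus red
(G) compound mu — fails on positive iodoform, turns litmus red, melting point low (predicts melting point high, not melting point low)
(D) is the only candidate with no mismatches.

D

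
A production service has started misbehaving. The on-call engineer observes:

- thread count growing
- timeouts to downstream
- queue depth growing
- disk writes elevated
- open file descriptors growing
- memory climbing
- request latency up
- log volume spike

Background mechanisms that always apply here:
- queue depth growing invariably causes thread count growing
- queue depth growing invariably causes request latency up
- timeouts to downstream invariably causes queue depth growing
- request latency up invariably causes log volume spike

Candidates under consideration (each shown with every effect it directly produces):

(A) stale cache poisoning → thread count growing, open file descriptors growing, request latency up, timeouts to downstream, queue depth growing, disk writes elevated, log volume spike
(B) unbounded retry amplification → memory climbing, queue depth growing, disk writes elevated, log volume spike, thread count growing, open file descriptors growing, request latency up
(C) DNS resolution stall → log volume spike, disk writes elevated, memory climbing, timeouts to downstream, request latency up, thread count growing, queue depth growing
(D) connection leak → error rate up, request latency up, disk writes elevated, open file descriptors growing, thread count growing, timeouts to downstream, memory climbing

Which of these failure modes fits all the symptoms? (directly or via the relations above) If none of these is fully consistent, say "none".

Testing each hypothesis:
(A) stale cache poisoning — does not account for memory climbing
(B) unbounded retry amplification — thread count growing ✓; timeouts to downstream ✗; queue depth growing ✓; disk writes elevated ✓; open file descriptors growing ✓; memory climbing ✓; request latency up ✓; log volume spike ✓
(C) DNS resolution stall — does not account for open file descriptors growing
(D) connection leak — accounts for every observation (queue depth growing by timeouts to downstream → queue depth growing)
(D) is the only candidate with no mismatches.

D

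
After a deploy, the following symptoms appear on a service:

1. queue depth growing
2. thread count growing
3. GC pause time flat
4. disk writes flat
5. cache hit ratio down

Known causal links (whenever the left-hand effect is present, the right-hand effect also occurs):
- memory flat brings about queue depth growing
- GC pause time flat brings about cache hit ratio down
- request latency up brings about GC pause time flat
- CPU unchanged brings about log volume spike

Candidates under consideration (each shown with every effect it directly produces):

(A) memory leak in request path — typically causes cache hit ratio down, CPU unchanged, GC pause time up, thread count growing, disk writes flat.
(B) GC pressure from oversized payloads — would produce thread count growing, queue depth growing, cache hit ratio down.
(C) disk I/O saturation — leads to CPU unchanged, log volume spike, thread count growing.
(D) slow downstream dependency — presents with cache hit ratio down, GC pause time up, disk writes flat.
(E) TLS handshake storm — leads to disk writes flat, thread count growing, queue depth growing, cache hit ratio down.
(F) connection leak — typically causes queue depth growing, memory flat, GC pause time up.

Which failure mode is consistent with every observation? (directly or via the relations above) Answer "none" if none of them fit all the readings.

none

Checking each candidate against the observations:
(A) memory leak in request path — queue depth growing ✗; thread count growing ✓; GC pause time flat ✗; disk writes flat ✓; cache hit ratio down ✓
(B) GC pressure from oversized payloads — queue depth growing ✓; thread count growing ✓; GC pause time flat ✗; disk writes flat ✗; cache hit ratio down ✓
(C) disk I/O saturation — queue depth growing ✗; thread count growing ✓; GC pause time flat ✗; disk writes flat ✗; cache hit ratio down ✗
(D) slow downstream dependency — queue depth growing ✗; thread count growing ✗; GC pause time flat ✗; disk writes flat ✓; cache hit ratio down ✓
(E) TLS handshake storm — queue depth growing ✓; thread count growing ✓; GC pause time flat ✗; disk writes flat ✓; cache hit ratio down ✓
(F) connection leak — queue depth growing ✓; thread count growing ✗; GC pause time flat ✗; disk writes flat ✗; cache hit ratio down ✗
None of the listed candidates fits everything.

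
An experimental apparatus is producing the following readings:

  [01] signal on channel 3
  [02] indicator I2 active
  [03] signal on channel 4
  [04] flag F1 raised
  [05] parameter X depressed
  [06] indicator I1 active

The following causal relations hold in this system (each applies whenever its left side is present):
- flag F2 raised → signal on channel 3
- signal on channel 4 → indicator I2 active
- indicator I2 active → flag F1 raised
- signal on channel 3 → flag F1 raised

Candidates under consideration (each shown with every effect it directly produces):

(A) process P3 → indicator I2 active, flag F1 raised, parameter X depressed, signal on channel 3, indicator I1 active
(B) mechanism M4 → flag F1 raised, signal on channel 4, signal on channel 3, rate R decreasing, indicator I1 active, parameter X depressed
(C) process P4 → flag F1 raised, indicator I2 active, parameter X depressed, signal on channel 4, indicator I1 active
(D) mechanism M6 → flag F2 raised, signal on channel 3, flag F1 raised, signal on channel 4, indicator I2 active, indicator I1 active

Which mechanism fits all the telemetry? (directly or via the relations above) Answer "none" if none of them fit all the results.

B

Testing each hypothesis:
(A) process P3 — does not account for signal on channel 4
(B) mechanism M4 — accounts for every observation (indicator I2 active via signal on channel 4 → indicator I2 active)
(C) process P4 — signal on channel 3 ✗; indicator I2 active ✓; signal on channel 4 ✓; flag F1 raised ✓; parameter X depressed ✓; indicator I1 active ✓
(D) mechanism M6 — signal on channel 3 ✓; indicator I2 active ✓; signal on channel 4 ✓; flag F1 raised ✓; parameter X depressed ✗; indicator I1 active ✓
(B) is the only candidate with no mismatches.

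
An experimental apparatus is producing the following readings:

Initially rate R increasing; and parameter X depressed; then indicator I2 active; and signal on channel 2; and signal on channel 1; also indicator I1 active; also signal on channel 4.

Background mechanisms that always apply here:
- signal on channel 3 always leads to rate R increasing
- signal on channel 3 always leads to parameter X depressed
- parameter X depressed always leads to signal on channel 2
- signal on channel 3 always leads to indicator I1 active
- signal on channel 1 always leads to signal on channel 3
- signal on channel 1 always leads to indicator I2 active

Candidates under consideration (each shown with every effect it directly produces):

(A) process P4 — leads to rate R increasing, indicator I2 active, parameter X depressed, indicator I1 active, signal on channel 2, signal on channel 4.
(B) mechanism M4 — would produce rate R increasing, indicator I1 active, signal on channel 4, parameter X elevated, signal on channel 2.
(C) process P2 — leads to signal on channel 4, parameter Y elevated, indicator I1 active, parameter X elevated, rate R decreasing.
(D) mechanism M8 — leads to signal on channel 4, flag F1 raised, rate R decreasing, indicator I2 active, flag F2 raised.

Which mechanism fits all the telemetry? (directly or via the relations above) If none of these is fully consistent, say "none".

none

Testing each hypothesis:
(A) process P4 — does not account for signal on channel 1
(B) mechanism M4 — rate R increasing match; parameter X depressed miss; indicator I2 active miss; signal on channel 2 match; signal on channel 1 miss; indicator I1 active match; signal on channel 4 match
(C) process P2 — rate R increasing miss; parameter X depressed miss; indicator I2 active miss; signal on channel 2 miss; signal on channel 1 miss; indicator I1 active match; signal on channel 4 match
(D) mechanism M8 — rate R increasing miss; parameter X depressed miss; indicator I2 active match; signal on channel 2 miss; signal on channel 1 miss; indicator I1 active miss; signal on channel 4 match
None of the listed candidates fits everything.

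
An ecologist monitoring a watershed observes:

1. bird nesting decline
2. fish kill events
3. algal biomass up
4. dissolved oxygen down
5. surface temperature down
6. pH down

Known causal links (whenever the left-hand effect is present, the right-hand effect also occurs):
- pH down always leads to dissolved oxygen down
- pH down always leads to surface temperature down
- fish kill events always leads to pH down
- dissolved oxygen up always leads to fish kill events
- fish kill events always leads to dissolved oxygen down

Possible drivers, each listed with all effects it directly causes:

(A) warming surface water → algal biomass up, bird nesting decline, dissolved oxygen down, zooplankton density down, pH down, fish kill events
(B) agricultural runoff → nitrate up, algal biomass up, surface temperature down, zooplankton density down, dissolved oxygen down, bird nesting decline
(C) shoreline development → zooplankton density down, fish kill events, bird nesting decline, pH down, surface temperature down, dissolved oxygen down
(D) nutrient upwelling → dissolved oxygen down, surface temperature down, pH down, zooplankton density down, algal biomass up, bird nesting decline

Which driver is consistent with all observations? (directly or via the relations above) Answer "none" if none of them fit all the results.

A

Testing each hypothesis:
(A) warming surface water — bird nesting decline yes; fish kill events yes; algal biomass up yes; dissolved oxygen down yes; surface temperature down yes (through pH down → surface temperature down); pH down yes
(B) agricultural runoff — does not account for fish kill events, pH down
(C) shoreline development — bird nesting decline yes; fish kill events yes; algal biomass up NO; dissolved oxygen down yes; surface temperature down yes; pH down yes
(D) nutrient upwelling — bird nesting decline yes; fish kill events NO; algal biomass up yes; dissolved oxygen down yes; surface temperature down yes; pH down yes
(A) is the only candidate with no mismatches.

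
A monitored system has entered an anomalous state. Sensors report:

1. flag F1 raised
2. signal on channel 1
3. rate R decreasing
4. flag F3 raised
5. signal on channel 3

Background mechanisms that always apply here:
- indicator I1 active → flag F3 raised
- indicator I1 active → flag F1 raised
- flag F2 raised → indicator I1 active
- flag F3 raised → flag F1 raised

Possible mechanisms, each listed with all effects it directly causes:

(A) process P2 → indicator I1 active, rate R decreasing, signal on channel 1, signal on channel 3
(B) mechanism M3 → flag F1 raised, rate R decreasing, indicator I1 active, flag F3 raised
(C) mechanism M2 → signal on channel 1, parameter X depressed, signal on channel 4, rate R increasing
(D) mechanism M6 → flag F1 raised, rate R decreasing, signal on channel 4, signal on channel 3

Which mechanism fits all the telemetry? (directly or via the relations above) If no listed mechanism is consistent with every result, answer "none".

For each candidate, compare predicted effects to what was observed:
(A) process P2 — accounts for every observation (flag F1 raised through indicator I1 active → flag F1 raised)
(B) mechanism M3 — does not account for signal on channel 1, signal on channel 3
(C) mechanism M2 — fails on flag F1 raised, rate R decreasing, flag F3 raised, signal on channel 3 (predicts rate R increasing, not rate R decreasing)
(D) mechanism M6 — flag F1 raised ✓; signal on channel 1 ✗; rate R decreasing ✓; flag F3 raised ✗; signal on channel 3 ✓
Only (A) is consistent with every observation.

A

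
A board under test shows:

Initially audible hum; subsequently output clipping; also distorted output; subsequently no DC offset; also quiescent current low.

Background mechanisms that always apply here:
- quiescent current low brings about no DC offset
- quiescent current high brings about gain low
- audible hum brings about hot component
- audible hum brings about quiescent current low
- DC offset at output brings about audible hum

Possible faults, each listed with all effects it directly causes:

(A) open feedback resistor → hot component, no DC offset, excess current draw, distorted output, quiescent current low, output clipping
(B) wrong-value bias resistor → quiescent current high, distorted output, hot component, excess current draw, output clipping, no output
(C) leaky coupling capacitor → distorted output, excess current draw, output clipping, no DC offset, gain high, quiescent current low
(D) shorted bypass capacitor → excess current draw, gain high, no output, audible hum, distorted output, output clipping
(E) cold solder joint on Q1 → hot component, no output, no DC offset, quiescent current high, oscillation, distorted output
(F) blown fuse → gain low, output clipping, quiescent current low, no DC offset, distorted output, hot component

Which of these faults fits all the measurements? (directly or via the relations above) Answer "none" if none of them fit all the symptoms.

D

Per-candidate check:
(A) open feedback resistor — does not account for audible hum
(B) wrong-value bias resistor — fails on audible hum, no DC offset, quiescent current low (predicts quiescent current high, not quiescent current low)
(C) leaky coupling capacitor — does not account for audible hum
(D) shorted bypass capacitor — audible hum yes; output clipping yes; distorted output yes; no DC offset yes (by audible hum → quiescent current low → no DC offset); quiescent current low yes (by audible hum → quiescent current low)
(E) cold solder joint on Q1 — fails on audible hum, output clipping, quiescent current low (predicts quiescent current high, not quiescent current low)
(F) blown fuse — audible hum NO; output clipping yes; distorted output yes; no DC offset yes; quiescent current low yes
Only (D) is consistent with every observation.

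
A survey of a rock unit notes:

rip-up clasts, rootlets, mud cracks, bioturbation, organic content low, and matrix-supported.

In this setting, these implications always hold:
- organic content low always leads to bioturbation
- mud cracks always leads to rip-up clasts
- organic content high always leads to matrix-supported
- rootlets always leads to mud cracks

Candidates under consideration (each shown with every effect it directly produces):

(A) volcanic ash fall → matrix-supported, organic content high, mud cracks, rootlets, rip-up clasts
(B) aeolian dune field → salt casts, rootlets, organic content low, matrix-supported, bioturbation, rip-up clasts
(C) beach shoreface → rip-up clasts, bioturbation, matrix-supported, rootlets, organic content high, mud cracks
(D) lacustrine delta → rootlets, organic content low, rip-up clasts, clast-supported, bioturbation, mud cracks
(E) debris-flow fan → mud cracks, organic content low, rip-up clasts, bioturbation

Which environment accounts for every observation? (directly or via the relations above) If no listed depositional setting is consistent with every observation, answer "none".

B

Testing each hypothesis:
(A) volcanic ash fall — rip-up clasts +; rootlets +; mud cracks +; bioturbation -; organic content low -; matrix-supported +
(B) aeolian dune field — rip-up clasts +; rootlets +; mud cracks + (through rootlets → mud cracks); bioturbation +; organic content low +; matrix-supported +
(C) beach shoreface — rip-up clasts +; rootlets +; mud cracks +; bioturbation +; organic content low -; matrix-supported +
(D) lacustrine delta — fails on matrix-supported (predicts clast-supported, not matrix-supported)
(E) debris-flow fan — rip-up clasts +; rootlets -; mud cracks +; bioturbation +; organic content low +; matrix-supported -
Only (B) is consistent with every observation.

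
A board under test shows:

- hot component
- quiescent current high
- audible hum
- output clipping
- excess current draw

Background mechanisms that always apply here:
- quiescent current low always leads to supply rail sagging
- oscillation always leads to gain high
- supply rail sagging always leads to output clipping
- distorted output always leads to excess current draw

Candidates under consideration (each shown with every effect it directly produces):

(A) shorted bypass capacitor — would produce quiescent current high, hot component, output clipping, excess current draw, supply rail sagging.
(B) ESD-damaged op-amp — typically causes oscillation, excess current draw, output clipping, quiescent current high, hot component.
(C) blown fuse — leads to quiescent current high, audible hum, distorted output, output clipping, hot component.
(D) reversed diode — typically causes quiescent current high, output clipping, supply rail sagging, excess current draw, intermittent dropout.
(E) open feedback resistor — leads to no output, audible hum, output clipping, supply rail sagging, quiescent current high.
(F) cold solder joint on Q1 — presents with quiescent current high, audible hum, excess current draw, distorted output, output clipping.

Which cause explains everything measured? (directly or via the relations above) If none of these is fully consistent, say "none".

Per-candidate check:
(A) shorted bypass capacitor — hot component ✓; quiescent current high ✓; audible hum ✗; output clipping ✓; excess current draw ✓
(B) ESD-damaged op-amp — does not account for audible hum
(C) blown fuse — hot component ✓; quiescent current high ✓; audible hum ✓; output clipping ✓; excess current draw ✓ (through distorted output → excess current draw)
(D) reversed diode — does not account for hot component, audible hum
(E) open feedback resistor — hot component ✗; quiescent current high ✓; audible hum ✓; output clipping ✓; excess current draw ✗
(F) cold solder joint on Q1 — hot component ✗; quiescent current high ✓; audible hum ✓; output clipping ✓; excess current draw ✓
(C) is the only candidate with no mismatches.

C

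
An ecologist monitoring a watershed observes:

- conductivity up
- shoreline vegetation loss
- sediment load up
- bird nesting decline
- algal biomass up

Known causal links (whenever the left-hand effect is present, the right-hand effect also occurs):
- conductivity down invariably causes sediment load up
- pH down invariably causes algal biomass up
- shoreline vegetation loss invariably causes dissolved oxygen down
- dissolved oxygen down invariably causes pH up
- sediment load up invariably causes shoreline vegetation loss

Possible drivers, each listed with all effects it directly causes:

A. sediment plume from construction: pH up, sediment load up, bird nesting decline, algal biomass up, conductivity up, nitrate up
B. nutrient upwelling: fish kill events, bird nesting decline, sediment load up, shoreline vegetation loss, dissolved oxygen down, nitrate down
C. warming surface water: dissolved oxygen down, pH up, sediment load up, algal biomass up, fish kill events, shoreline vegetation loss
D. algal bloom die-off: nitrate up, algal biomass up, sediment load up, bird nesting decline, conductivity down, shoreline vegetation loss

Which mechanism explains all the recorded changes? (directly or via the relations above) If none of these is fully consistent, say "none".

Testing each hypothesis:
(A) sediment plume from construction — conductivity up +; shoreline vegetation loss + (via sediment load up → shoreline vegetation loss); sediment load up +; bird nesting decline +; algal biomass up +
(B) nutrient upwelling — does not account for conductivity up, algal biomass up
(C) warming surface water — does not account for conductivity up, bird nesting decline
(D) algal bloom die-off — conductivity up -; shoreline vegetation loss +; sediment load up +; bird nesting decline +; algal biomass up +
(A) alone accounts for all the evidence.

A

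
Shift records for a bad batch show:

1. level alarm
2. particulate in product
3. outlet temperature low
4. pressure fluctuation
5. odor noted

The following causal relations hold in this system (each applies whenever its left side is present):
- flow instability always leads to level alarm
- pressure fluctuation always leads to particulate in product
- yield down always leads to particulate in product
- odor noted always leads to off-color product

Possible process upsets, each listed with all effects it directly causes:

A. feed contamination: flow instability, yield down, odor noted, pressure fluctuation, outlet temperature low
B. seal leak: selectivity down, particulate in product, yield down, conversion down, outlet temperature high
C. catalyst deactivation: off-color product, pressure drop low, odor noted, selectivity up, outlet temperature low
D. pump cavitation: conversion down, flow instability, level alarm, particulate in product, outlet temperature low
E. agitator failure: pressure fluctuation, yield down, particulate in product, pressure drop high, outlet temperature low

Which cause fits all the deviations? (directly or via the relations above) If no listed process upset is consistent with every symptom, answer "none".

A

For each candidate, compare predicted effects to what was observed:
(A) feed contamination — accounts for every observation (level alarm via flow instability → level alarm)
(B) seal leak — fails on level alarm, outlet temperature low, pressure fluctuation, odor noted (predicts outlet temperature high, not outlet temperature low)
(C) catalyst deactivation — level alarm miss; particulate in product miss; outlet temperature low match; pressure fluctuation miss; odor noted match
(D) pump cavitation — does not account for pressure fluctuation, odor noted
(E) agitator failure — does not account for level alarm, odor noted
(A) is the only candidate with no mismatches.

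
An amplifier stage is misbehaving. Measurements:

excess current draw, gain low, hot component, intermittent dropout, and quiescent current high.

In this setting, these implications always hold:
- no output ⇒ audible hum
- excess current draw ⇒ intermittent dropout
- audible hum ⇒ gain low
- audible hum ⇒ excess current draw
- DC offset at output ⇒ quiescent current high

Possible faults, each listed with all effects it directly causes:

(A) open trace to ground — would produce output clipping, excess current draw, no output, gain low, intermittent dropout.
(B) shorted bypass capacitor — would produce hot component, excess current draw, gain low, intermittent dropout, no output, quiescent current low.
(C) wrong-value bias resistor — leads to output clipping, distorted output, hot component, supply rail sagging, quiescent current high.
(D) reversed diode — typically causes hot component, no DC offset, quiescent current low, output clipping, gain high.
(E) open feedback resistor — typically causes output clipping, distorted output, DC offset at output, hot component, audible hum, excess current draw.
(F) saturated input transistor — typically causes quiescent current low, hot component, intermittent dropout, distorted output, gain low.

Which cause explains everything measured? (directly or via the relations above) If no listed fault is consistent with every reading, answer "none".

For each candidate, compare predicted effects to what was observed:
(A) open trace to ground — excess current draw ✓; gain low ✓; hot component ✗; intermittent dropout ✓; quiescent current high ✗
(B) shorted bypass capacitor — fails on quiescent current high (predicts quiescent current low, not quiescent current high)
(C) wrong-value bias resistor — does not account for excess current draw, gain low, intermittent dropout
(D) reversed diode — fails on excess current draw, gain low, intermittent dropout, quiescent current high (predicts gain high, not gain low; predicts quiescent current low, not quiescent current high)
(E) open feedback resistor — accounts for every observation (gain low through audible hum → gain low)
(F) saturated input transistor — fails on excess current draw, quiescent current high (predicts quiescent current low, not quiescent current high)
Only (E) is consistent with every observation.

E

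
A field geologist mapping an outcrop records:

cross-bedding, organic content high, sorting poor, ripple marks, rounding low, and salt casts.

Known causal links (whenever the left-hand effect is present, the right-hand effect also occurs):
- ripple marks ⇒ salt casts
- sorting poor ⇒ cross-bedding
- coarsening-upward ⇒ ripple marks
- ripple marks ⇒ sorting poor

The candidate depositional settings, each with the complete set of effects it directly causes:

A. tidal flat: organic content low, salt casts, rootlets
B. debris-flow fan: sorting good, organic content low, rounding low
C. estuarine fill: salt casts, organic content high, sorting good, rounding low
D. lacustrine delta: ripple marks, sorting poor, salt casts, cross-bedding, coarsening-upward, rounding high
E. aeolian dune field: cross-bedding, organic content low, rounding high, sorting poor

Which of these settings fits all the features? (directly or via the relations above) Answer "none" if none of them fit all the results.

none

For each candidate, compare predicted effects to what was observed:
(A) tidal flat — cross-bedding -; organic content high -; sorting poor -; ripple marks -; rounding low -; salt casts +
(B) debris-flow fan — cross-bedding -; organic content high -; sorting poor -; ripple marks -; rounding low +; salt casts -
(C) estuarine fill — cross-bedding -; organic content high +; sorting poor -; ripple marks -; rounding low +; salt casts +
(D) lacustrine delta — fails on organic content high, rounding low (predicts rounding high, not rounding low)
(E) aeolian dune field — cross-bedding +; organic content high -; sorting poor +; ripple marks -; rounding low -; salt casts -
Every candidate fails on at least one observation.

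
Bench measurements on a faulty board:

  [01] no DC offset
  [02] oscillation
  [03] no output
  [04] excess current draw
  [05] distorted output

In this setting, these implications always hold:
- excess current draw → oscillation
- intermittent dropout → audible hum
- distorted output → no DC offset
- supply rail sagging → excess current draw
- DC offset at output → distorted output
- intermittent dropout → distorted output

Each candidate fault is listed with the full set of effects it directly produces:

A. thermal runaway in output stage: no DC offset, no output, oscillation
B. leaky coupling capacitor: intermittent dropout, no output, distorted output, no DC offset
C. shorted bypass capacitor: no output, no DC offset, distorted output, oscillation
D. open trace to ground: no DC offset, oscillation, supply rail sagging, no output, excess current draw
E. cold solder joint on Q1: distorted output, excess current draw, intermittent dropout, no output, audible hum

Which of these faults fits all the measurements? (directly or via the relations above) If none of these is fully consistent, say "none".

E

Checking each candidate against the observations:
(A) thermal runaway in output stage — no DC offset yes; oscillation yes; no output yes; excess current draw NO; distorted output NO
(B) leaky coupling capacitor — no DC offset yes; oscillation NO; no output yes; excess current draw NO; distorted output yes
(C) shorted bypass capacitor — no DC offset yes; oscillation yes; no output yes; excess current draw NO; distorted output yes
(D) open trace to ground — no DC offset yes; oscillation yes; no output yes; excess current draw yes; distorted output NO
(E) cold solder joint on Q1 — accounts for every observation (no DC offset via distorted output → no DC offset)
Only (E) is consistent with every observation.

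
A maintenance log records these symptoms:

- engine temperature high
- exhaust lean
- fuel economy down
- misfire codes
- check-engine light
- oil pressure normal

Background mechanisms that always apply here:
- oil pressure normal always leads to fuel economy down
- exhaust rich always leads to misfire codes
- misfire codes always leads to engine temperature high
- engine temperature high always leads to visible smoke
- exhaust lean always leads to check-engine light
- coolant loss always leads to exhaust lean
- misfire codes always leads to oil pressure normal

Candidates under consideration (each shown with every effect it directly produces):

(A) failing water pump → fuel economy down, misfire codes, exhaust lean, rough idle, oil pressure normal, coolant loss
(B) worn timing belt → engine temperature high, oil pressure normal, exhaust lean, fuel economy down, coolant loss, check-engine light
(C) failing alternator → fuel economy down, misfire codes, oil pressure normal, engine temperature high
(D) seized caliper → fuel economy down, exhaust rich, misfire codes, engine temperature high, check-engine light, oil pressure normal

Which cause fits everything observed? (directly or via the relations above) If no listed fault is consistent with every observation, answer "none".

For each candidate, compare predicted effects to what was observed:
(A) failing water pump — accounts for every observation (engine temperature high through misfire codes → engine temperature high)
(B) worn timing belt — engine temperature high yes; exhaust lean yes; fuel economy down yes; misfire codes NO; check-engine light yes; oil pressure normal yes
(C) failing alternator — does not account for exhaust lean, check-engine light
(D) seized caliper — fails on exhaust lean (predicts exhaust rich, not exhaust lean)
(A) alone accounts for all the evidence.

A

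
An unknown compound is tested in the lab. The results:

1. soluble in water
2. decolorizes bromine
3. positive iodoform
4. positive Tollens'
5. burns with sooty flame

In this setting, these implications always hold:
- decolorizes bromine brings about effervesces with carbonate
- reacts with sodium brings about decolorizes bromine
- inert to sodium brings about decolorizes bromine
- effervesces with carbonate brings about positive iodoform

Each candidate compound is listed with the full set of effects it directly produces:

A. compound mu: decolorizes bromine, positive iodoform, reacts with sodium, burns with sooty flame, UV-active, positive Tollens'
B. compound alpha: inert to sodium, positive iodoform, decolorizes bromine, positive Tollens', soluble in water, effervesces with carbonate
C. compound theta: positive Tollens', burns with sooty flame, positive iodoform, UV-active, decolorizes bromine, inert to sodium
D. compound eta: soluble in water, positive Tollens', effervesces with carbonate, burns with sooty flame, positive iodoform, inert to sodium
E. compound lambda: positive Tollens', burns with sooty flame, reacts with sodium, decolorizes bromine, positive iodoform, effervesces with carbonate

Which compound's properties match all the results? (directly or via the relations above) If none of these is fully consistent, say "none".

D

Testing each hypothesis:
(A) compound mu — soluble in water -; decolorizes bromine +; positive iodoform +; positive Tollens' +; burns with sooty flame +
(B) compound alpha — soluble in water +; decolorizes bromine +; positive iodoform +; positive Tollens' +; burns with sooty flame -
(C) compound theta — does not account for soluble in water
(D) compound eta — soluble in water +; decolorizes bromine + (by inert to sodium → decolorizes bromine); positive iodoform +; positive Tollens' +; burns with sooty flame +
(E) compound lambda — soluble in water -; decolorizes bromine +; positive iodoform +; positive Tollens' +; burns with sooty flame +
(D) is the only candidate with no mismatches.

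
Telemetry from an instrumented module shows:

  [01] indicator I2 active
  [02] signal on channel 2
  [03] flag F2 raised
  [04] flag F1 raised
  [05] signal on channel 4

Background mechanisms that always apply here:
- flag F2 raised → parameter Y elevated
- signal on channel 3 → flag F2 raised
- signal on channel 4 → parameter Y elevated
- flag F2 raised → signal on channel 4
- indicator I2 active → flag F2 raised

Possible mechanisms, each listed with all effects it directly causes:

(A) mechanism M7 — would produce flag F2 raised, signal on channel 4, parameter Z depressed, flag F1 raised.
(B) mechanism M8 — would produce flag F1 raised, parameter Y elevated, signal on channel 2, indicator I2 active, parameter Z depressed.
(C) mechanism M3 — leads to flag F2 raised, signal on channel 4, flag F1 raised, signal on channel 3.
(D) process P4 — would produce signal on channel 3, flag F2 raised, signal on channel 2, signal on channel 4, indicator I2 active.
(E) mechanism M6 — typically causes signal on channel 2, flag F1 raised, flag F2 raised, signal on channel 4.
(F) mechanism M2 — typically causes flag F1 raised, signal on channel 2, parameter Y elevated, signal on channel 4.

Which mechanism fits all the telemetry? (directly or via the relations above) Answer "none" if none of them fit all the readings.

Per-candidate check:
(A) mechanism M7 — indicator I2 active miss; signal on channel 2 miss; flag F2 raised match; flag F1 raised match; signal on channel 4 match
(B) mechanism M8 — indicator I2 active match; signal on channel 2 match; flag F2 raised match (via indicator I2 active → flag F2 raised); flag F1 raised match; signal on channel 4 match (via indicator I2 active → flag F2 raised → signal on channel 4)
(C) mechanism M3 — does not account for indicator I2 active, signal on channel 2
(D) process P4 — does not account for flag F1 raised
(E) mechanism M6 — does not account for indicator I2 active
(F) mechanism M2 — indicator I2 active miss; signal on channel 2 match; flag F2 raised miss; flag F1 raised match; signal on channel 4 match
(B) is the only candidate with no mismatches.

B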